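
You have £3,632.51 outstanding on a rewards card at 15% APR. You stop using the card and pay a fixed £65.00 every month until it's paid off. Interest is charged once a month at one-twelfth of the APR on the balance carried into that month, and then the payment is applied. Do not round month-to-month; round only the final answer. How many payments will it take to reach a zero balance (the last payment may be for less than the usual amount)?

97 months

Monthly rate r = 15%/12 = 1.25% = 0.0125.
Recurrence: B ← B·(1+r) − £65.00.
Month 1: interest £45.41; balance after payment £3,612.92.
Month 2: interest £45.16; balance after payment £3,593.08.
Closed form: n = −ln(1 − rB₀/P)/ln(1+r) = −ln(0.30144)/ln(1.0125) ≈ 96.533, so the balance reaches zero during payment 97.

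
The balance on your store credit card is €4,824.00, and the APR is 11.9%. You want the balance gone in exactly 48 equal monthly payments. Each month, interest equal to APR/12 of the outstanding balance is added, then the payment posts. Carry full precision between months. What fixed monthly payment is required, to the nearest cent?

€126.80

Monthly rate r = 11.9%/12 = 0.991667% = 0.00991667.
Level-payment amortization: P = B₀·r / (1 − (1+r)^(−n)) = 4824.00·0.00991667 / (1 − 1.00992^(−48)).
Denominator 1 − (1+r)^(−48) = 0.377278146.
P = 47.838 / 0.377278146 ≈ 126.80.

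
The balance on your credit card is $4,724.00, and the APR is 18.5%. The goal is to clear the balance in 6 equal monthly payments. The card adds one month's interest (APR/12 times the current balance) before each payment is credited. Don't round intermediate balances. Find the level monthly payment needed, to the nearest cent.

$830.36

Monthly rate r = 18.5%/12 = 1.54167% = 0.0154167.
Level-payment amortization: P = B₀·r / (1 − (1+r)^(−n)) = 4724.00·0.0154167 / (1 − 1.01542^(−6)).
Denominator 1 − (1+r)^(−6) = 0.0877071416.
P = 72.8283 / 0.0877071416 ≈ 830.36.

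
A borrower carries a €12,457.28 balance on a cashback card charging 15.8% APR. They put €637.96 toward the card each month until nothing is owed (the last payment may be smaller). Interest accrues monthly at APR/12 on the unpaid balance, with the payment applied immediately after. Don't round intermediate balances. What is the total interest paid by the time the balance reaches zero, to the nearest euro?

Monthly rate r = 15.8%/12 = 1.31667% = 0.0131667.
Payoff takes n = ⌈−ln(1 − rB₀/P)/ln(1+r)⌉ = ⌈22.720⌉ = 23 payments; the last is €460.28.
Total paid = 22·€637.96 + €460.28 = €14,495.40.
Total interest = total paid − principal = €14,495.40 − €12,457.28 = €2,038.12.

€2,038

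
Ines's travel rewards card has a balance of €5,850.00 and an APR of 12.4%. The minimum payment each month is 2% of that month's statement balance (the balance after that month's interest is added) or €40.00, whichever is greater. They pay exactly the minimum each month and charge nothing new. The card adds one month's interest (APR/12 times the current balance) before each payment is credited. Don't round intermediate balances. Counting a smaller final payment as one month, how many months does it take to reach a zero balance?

Monthly rate r = 12.4%/12 = 1.03333% = 0.0103333.
While 2% of the post-interest balance exceeds €40.00, each month B ← (B·(1+r))·(1 − 0.02), i.e. B shrinks by the factor (1+r)·0.98 = 0.99013.
This holds for months 1–110. Entering month 111 the balance is €1,963.99; 2% of the post-interest balance is now below €40.00, so the flat €40.00 minimum applies from here.
From month 111 a fixed €40.00 at rate r clears €1,963.99 in 69 more payments. Total: 110 + 69 = 179 months.

179 months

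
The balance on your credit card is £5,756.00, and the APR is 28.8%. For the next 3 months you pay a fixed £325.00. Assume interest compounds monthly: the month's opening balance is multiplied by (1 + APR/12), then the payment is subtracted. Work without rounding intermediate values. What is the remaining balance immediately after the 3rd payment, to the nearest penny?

£5,181.87

Monthly rate r = 28.8%/12 = 2.4% = 0.024.
Each month: B ← B·(1+r) − £325.00.
Month 1: interest £138.14; balance after payment £5,569.14.
Month 2: interest £133.66; balance after payment £5,377.80.
Month 3: interest £129.07; balance after payment £5,181.87.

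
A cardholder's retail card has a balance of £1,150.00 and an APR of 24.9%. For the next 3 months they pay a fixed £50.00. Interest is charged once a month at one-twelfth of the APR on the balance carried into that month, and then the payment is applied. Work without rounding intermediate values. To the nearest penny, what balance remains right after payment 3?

Monthly rate r = 24.9%/12 = 2.075% = 0.02075.
Each month: B ← B·(1+r) − £50.00.
Month 1: interest £23.86; balance after payment £1,123.86.
Month 2: interest £23.32; balance after payment £1,097.18.
Month 3: interest £22.77; balance after payment £1,069.95.

£1,069.95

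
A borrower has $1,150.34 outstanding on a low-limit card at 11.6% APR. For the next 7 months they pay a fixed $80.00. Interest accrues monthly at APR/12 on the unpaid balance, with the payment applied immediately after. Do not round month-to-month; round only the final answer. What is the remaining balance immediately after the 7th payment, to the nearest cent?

$653.97

Monthly rate r = 11.6%/12 = 0.966667% = 0.00966667.
Each month: B ← B·(1+r) − $80.00.
Month 1: interest $11.12; balance after payment $1,081.46.
Month 2: interest $10.45; balance after payment $1,011.91.
Month 3: interest $9.78; balance after payment $941.70.
Month 4: interest $9.10; balance after payment $870.80.
Month 5: interest $8.42; balance after payment $799.22.
Month 6: interest $7.73; balance after payment $726.94.
Month 7: interest $7.03; balance after payment $653.97.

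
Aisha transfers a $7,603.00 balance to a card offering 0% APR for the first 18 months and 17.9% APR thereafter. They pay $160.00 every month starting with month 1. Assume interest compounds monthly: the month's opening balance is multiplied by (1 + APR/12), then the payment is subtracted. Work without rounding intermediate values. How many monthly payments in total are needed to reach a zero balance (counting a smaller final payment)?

58 months

Promo months 1–18 at r₀ = 0%/12 = 0; months 19+ at r₁ = 17.9%/12 = 0.0149167.
After month 18 (no interest yet): B = $7,603.00 − 18·$160.00 = $4,723.00.
Then at r₁ with $160.00/mo: n₂ = −ln(1 − r₁·B/P)/ln(1+r₁) ≈ 39.20 → 40 more payments.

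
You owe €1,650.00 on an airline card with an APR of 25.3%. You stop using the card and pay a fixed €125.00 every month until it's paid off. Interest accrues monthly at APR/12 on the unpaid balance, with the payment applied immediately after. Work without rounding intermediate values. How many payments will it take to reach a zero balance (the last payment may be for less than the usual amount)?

Monthly rate r = 25.3%/12 = 2.10833% = 0.0210833.
Recurrence: B ← B·(1+r) − €125.00.
Month 1: interest €34.79; balance after payment €1,559.79.
Month 2: interest €32.89; balance after payment €1,467.67.
Closed form: n = −ln(1 − rB₀/P)/ln(1+r) = −ln(0.7217)/ln(1.02108) ≈ 15.632, so the balance reaches zero during payment 16.

16 payments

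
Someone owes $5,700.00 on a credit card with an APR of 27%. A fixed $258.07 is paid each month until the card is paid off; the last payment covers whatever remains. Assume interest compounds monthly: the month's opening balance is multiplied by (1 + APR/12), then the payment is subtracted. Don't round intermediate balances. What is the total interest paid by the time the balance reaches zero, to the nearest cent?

$2,269.31

Monthly rate r = 27%/12 = 2.25% = 0.0225.
Payoff takes n = ⌈−ln(1 − rB₀/P)/ln(1+r)⌉ = ⌈30.879⌉ = 31 payments; the last is $227.21.
Total paid = 30·$258.07 + $227.21 = $7,969.31.
Total interest = total paid − principal = $7,969.31 − $5,700.00 = $2,269.31.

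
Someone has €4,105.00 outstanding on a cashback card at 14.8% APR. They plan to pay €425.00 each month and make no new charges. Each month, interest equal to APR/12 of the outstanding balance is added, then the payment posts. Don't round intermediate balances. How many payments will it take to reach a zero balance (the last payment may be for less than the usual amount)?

11 months

Monthly rate r = 14.8%/12 = 1.23333% = 0.0123333.
Recurrence: B ← B·(1+r) − €425.00.
Month 1: interest €50.63; balance after payment €3,730.63.
Month 2: interest €46.01; balance after payment €3,351.64.
Closed form: n = −ln(1 − rB₀/P)/ln(1+r) = −ln(0.88087)/ln(1.01233) ≈ 10.348, so the balance reaches zero during payment 11.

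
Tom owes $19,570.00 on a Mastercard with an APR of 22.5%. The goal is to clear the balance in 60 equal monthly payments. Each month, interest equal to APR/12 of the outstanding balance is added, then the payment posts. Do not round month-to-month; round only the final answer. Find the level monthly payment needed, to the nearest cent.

$546.08

Monthly rate r = 22.5%/12 = 1.875% = 0.01875.
Level-payment amortization: P = B₀·r / (1 − (1+r)^(−n)) = 19570.00·0.01875 / (1 − 1.01875^(−60)).
Denominator 1 − (1+r)^(−60) = 0.671947996.
P = 366.938 / 0.671947996 ≈ 546.08.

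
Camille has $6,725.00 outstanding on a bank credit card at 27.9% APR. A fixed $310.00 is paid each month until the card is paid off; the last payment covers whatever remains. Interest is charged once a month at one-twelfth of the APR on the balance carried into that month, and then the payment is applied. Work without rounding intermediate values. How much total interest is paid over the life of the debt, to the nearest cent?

$2,743.41

Monthly rate r = 27.9%/12 = 2.325% = 0.02325.
Payoff takes n = ⌈−ln(1 − rB₀/P)/ln(1+r)⌉ = ⌈30.540⌉ = 31 payments; the last is $168.41.
Total paid = 30·$310.00 + $168.41 = $9,468.41.
Total interest = total paid − principal = $9,468.41 − $6,725.00 = $2,743.41.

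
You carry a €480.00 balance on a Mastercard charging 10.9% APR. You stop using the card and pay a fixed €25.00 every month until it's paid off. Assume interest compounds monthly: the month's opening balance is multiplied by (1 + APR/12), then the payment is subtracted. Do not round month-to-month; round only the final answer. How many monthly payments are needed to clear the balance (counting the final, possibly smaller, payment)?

Monthly rate r = 10.9%/12 = 0.908333% = 0.00908333.
Recurrence: B ← B·(1+r) − €25.00.
Month 1: interest €4.36; balance after payment €459.36.
Month 2: interest €4.17; balance after payment €438.53.
Closed form: n = −ln(1 − rB₀/P)/ln(1+r) = −ln(0.8256)/ln(1.00908) ≈ 21.194, so the balance reaches zero during payment 22.

22 months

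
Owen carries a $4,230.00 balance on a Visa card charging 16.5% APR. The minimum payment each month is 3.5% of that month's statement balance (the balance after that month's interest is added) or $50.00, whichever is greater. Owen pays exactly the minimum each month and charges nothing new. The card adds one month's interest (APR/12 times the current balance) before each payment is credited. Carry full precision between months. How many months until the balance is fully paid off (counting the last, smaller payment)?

86 months

Monthly rate r = 16.5%/12 = 1.375% = 0.01375.
While 3.5% of the post-interest balance exceeds $50.00, each month B ← (B·(1+r))·(1 − 0.035), i.e. B shrinks by the factor (1+r)·0.965 = 0.97827.
This holds for months 1–51. Entering month 52 the balance is $1,379.46; 3.5% of the post-interest balance is now below $50.00, so the flat $50.00 minimum applies from here.
From month 52 a fixed $50.00 at rate r clears $1,379.46 in 35 more payments. Total: 51 + 35 = 86 months.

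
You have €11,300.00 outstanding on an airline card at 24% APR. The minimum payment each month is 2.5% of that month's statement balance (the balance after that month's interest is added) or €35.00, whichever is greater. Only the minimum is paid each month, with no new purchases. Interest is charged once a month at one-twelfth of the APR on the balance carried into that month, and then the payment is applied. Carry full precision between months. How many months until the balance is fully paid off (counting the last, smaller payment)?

Monthly rate r = 24%/12 = 2% = 0.02.
While 2.5% of the post-interest balance exceeds €35.00, each month B ← (B·(1+r))·(1 − 0.025), i.e. B shrinks by the factor (1+r)·0.975 = 0.9945.
This holds for months 1–383. Entering month 384 the balance is €1,366.82; 2.5% of the post-interest balance is now below €35.00, so the flat €35.00 minimum applies from here.
From month 384 a fixed €35.00 at rate r clears €1,366.82 in 77 more payments. Total: 383 + 77 = 460 months.

460 months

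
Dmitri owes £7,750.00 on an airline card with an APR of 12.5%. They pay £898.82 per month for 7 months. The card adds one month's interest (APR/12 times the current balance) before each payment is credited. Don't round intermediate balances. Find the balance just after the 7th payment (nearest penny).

Monthly rate r = 12.5%/12 = 1.04167% = 0.0104167.
Each month: B ← B·(1+r) − £898.82.
Month 1: interest £80.73; balance after payment £6,931.91.
Month 2: interest £72.21; balance after payment £6,105.30.
Month 3: interest £63.60; balance after payment £5,270.07.
Month 4: interest £54.90; balance after payment £4,426.15.
Month 5: interest £46.11; balance after payment £3,573.44.
Month 6: interest £37.22; balance after payment £2,711.84.
Month 7: interest £28.25; balance after payment £1,841.27.

£1,841.27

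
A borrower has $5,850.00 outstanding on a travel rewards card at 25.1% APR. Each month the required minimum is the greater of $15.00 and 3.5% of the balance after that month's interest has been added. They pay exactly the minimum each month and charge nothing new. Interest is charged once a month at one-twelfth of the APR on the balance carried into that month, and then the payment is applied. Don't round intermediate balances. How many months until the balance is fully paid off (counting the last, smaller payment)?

Monthly rate r = 25.1%/12 = 2.09167% = 0.0209167.
While 3.5% of the post-interest balance exceeds $15.00, each month B ← (B·(1+r))·(1 − 0.035), i.e. B shrinks by the factor (1+r)·0.965 = 0.98518.
This holds for months 1–177. Entering month 178 the balance is $416.65; 3.5% of the post-interest balance is now below $15.00, so the flat $15.00 minimum applies from here.
From month 178 a fixed $15.00 at rate r clears $416.65 in 43 more payments. Total: 177 + 43 = 220 months.

220 months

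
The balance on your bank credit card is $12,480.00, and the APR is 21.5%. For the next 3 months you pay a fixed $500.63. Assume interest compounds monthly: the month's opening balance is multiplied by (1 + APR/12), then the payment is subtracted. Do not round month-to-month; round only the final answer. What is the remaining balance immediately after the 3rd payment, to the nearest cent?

Monthly rate r = 21.5%/12 = 1.79167% = 0.0179167.
Each month: B ← B·(1+r) − $500.63.
Month 1: interest $223.60; balance after payment $12,202.97.
Month 2: interest $218.64; balance after payment $11,920.98.
Month 3: interest $213.58; balance after payment $11,633.93.

$11,633.93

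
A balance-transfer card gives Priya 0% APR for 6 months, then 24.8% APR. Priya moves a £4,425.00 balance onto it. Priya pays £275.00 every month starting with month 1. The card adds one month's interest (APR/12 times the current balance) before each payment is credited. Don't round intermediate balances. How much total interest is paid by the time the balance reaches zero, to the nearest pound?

£370

Promo months 1–6 at r₀ = 0%/12 = 0; months 7+ at r₁ = 24.8%/12 = 0.0206667.
After month 6 (no interest yet): B = £4,425.00 − 6·£275.00 = £2,775.00.
Then at r₁ with £275.00/mo: n₂ = −ln(1 − r₁·B/P)/ln(1+r₁) ≈ 11.43 → 12 more payments.
Total paid = 17·£275.00 + £119.89 = £4,794.89; interest = £4,794.89 − £4,425.00 = £369.89.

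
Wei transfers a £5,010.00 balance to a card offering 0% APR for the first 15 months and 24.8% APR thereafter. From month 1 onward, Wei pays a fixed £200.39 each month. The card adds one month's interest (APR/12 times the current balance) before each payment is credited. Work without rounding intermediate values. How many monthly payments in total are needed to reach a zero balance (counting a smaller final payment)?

Promo months 1–15 at r₀ = 0%/12 = 0; months 16+ at r₁ = 24.8%/12 = 0.0206667.
After month 15 (no interest yet): B = £5,010.00 − 15·£200.39 = £2,004.15.
Then at r₁ with £200.39/mo: n₂ = −ln(1 − r₁·B/P)/ln(1+r₁) ≈ 11.32 → 12 more payments.

27 payments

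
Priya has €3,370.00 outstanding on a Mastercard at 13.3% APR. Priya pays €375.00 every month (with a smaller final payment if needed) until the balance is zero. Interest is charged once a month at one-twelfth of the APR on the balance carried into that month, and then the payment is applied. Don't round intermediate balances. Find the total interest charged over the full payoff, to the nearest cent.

Monthly rate r = 13.3%/12 = 1.10833% = 0.0110833.
Payoff takes n = ⌈−ln(1 − rB₀/P)/ln(1+r)⌉ = ⌈9.519⌉ = 10 payments; the last is €195.03.
Total paid = 9·€375.00 + €195.03 = €3,570.03.
Total interest = total paid − principal = €3,570.03 − €3,370.00 = €200.03.

€200.03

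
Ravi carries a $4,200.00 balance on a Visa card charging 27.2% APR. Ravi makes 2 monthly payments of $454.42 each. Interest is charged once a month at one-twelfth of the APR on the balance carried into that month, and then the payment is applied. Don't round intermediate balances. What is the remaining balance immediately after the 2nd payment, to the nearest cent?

$3,473.42

Monthly rate r = 27.2%/12 = 2.26667% = 0.0226667.
Each month: B ← B·(1+r) − $454.42.
Month 1: interest $95.20; balance after payment $3,840.78.
Month 2: interest $87.06; balance after payment $3,473.42.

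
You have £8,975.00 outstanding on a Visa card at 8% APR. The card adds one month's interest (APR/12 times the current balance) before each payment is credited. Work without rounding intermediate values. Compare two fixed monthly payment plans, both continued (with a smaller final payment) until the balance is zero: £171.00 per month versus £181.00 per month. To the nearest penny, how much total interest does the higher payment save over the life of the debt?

£150.07

Monthly rate r = 8%/12 = 0.666667% = 0.00666667.
At £171.00/mo: n = ⌈−ln(1 − rB₀/P)/ln(1+r)⌉ = 65 payments (last £138.60); total interest = total paid − £8,975.00 = £2,107.60.
At £181.00/mo: 61 payments (last £72.53); total interest £1,957.53.
Interest saved = £2,107.60 − £1,957.53 = £150.07.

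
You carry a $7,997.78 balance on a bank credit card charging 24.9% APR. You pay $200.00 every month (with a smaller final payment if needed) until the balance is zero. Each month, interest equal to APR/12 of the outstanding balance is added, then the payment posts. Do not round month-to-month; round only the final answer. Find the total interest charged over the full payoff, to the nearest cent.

Monthly rate r = 24.9%/12 = 2.075% = 0.02075.
Payoff takes n = ⌈−ln(1 − rB₀/P)/ln(1+r)⌉ = ⌈86.213⌉ = 87 payments; the last is $42.85.
Total paid = 86·$200.00 + $42.85 = $17,242.85.
Total interest = total paid − principal = $17,242.85 − $7,997.78 = $9,245.07.

$9,245.07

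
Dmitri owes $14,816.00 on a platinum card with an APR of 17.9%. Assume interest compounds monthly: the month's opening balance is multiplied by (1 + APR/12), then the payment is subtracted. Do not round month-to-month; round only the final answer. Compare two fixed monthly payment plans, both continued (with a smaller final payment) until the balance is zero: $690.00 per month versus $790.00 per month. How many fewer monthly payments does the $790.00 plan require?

4 fewer payments

Monthly rate r = 17.9%/12 = 1.49167% = 0.0149167.
At $690.00/mo: n = ⌈−ln(1 − rB₀/P)/ln(1+r)⌉ = 27 payments (last $53.07); total interest = total paid − $14,816.00 = $3,177.07.
At $790.00/mo: 23 payments (last $129.85); total interest $2,693.85.
Payments saved = 27 − 23 = 4.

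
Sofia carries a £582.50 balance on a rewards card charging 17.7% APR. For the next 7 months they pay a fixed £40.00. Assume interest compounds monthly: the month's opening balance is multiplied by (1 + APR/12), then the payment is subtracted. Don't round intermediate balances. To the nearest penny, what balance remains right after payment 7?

£352.67

Monthly rate r = 17.7%/12 = 1.475% = 0.01475.
Each month: B ← B·(1+r) − £40.00.
Month 1: interest £8.59; balance after payment £551.09.
Month 2: interest £8.13; balance after payment £519.22.
Month 3: interest £7.66; balance after payment £486.88.
Month 4: interest £7.18; balance after payment £454.06.
Month 5: interest £6.70; balance after payment £420.76.
Month 6: interest £6.21; balance after payment £386.96.
Month 7: interest £5.71; balance after payment £352.67.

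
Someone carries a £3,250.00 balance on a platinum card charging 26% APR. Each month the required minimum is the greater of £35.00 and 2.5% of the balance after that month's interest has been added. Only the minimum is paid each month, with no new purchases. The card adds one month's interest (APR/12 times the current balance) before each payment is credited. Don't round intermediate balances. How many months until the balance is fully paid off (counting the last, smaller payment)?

Monthly rate r = 26%/12 = 2.16667% = 0.0216667.
While 2.5% of the post-interest balance exceeds £35.00, each month B ← (B·(1+r))·(1 − 0.025), i.e. B shrinks by the factor (1+r)·0.975 = 0.99613.
This holds for months 1–223. Entering month 224 the balance is £1,367.32; 2.5% of the post-interest balance is now below £35.00, so the flat £35.00 minimum applies from here.
From month 224 a fixed £35.00 at rate r clears £1,367.32 in 88 more payments. Total: 223 + 88 = 311 months.

311 months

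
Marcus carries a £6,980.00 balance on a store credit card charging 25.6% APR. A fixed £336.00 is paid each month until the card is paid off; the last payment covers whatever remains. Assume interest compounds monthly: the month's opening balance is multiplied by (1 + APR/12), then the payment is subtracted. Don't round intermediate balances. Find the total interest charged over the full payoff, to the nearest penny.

Monthly rate r = 25.6%/12 = 2.13333% = 0.0213333.
Payoff takes n = ⌈−ln(1 − rB₀/P)/ln(1+r)⌉ = ⌈27.737⌉ = 28 payments; the last is £248.39.
Total paid = 27·£336.00 + £248.39 = £9,320.39.
Total interest = total paid − principal = £9,320.39 − £6,980.00 = £2,340.39.

£2,340.39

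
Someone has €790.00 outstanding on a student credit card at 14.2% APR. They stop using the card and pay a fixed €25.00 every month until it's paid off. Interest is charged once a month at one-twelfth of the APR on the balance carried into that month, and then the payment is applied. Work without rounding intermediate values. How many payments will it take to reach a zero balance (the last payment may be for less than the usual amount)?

Monthly rate r = 14.2%/12 = 1.18333% = 0.0118333.
Recurrence: B ← B·(1+r) − €25.00.
Month 1: interest €9.35; balance after payment €774.35.
Month 2: interest €9.16; balance after payment €758.51.
Closed form: n = −ln(1 − rB₀/P)/ln(1+r) = −ln(0.62607)/ln(1.01183) ≈ 39.808, so the balance reaches zero during payment 40.

40 payments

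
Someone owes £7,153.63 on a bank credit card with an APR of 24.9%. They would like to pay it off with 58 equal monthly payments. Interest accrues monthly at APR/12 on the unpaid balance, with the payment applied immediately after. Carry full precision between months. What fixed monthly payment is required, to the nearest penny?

£213.23

Monthly rate r = 24.9%/12 = 2.075% = 0.02075.
Level-payment amortization: P = B₀·r / (1 − (1+r)^(−n)) = 7153.63·0.02075 / (1 − 1.02075^(−58)).
Denominator 1 − (1+r)^(−58) = 0.696138651.
P = 148.438 / 0.696138651 ≈ 213.23.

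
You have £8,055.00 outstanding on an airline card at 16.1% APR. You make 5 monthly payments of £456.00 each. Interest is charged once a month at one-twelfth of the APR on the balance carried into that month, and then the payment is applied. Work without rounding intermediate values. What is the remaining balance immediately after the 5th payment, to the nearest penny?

Monthly rate r = 16.1%/12 = 1.34167% = 0.0134167.
Each month: B ← B·(1+r) − £456.00.
Month 1: interest £108.07; balance after payment £7,707.07.
Month 2: interest £103.40; balance after payment £7,354.47.
Month 3: interest £98.67; balance after payment £6,997.15.
Month 4: interest £93.88; balance after payment £6,635.03.
Month 5: interest £89.02; balance after payment £6,268.05.

£6,268.05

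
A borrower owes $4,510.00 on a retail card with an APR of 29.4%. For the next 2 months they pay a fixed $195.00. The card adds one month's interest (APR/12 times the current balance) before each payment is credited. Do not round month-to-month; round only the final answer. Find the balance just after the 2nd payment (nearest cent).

Monthly rate r = 29.4%/12 = 2.45% = 0.0245.
Each month: B ← B·(1+r) − $195.00.
Month 1: interest $110.49; balance after payment $4,425.49.
Month 2: interest $108.42; balance after payment $4,338.92.

$4,338.92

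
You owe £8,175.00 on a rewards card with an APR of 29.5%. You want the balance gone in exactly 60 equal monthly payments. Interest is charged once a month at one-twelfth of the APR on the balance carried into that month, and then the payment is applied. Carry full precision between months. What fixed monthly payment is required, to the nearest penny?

Monthly rate r = 29.5%/12 = 2.45833% = 0.0245833.
Level-payment amortization: P = B₀·r / (1 − (1+r)^(−n)) = 8175.00·0.0245833 / (1 − 1.02458^(−60)).
Denominator 1 − (1+r)^(−60) = 0.767103598.
P = 200.969 / 0.767103598 ≈ 261.98.

£261.98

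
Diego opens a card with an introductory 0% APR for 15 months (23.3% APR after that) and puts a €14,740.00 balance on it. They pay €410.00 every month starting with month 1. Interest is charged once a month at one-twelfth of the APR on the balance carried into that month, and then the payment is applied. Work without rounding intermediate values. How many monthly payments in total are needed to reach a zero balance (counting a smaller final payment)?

43 months

Promo months 1–15 at r₀ = 0%/12 = 0; months 16+ at r₁ = 23.3%/12 = 0.0194167.
After month 15 (no interest yet): B = €14,740.00 − 15·€410.00 = €8,590.00.
Then at r₁ with €410.00/mo: n₂ = −ln(1 − r₁·B/P)/ln(1+r₁) ≈ 27.16 → 28 more payments.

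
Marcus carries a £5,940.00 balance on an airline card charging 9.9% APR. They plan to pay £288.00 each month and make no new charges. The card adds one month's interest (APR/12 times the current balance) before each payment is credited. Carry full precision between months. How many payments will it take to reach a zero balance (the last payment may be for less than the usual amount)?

23 months

Monthly rate r = 9.9%/12 = 0.825% = 0.00825.
Recurrence: B ← B·(1+r) − £288.00.
Month 1: interest £49.01; balance after payment £5,701.01.
Month 2: interest £47.03; balance after payment £5,460.04.
Closed form: n = −ln(1 − rB₀/P)/ln(1+r) = −ln(0.82984)/ln(1.00825) ≈ 22.701, so the balance reaches zero during payment 23.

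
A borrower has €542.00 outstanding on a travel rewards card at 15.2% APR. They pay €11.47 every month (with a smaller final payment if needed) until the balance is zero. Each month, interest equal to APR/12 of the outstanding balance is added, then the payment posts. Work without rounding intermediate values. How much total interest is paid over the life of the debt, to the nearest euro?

Monthly rate r = 15.2%/12 = 1.26667% = 0.0126667.
Payoff takes n = ⌈−ln(1 − rB₀/P)/ln(1+r)⌉ = ⌈72.508⌉ = 73 payments; the last is €5.84.
Total paid = 72·€11.47 + €5.84 = €831.68.
Total interest = total paid − principal = €831.68 − €542.00 = €289.68.

€290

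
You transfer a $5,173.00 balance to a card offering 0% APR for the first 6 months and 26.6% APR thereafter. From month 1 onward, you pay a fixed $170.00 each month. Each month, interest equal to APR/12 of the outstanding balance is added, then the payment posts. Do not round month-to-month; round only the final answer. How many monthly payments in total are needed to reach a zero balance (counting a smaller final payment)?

Promo months 1–6 at r₀ = 0%/12 = 0; months 7+ at r₁ = 26.6%/12 = 0.0221667.
After month 6 (no interest yet): B = $5,173.00 − 6·$170.00 = $4,153.00.
Then at r₁ with $170.00/mo: n₂ = −ln(1 − r₁·B/P)/ln(1+r₁) ≈ 35.57 → 36 more payments.

42 months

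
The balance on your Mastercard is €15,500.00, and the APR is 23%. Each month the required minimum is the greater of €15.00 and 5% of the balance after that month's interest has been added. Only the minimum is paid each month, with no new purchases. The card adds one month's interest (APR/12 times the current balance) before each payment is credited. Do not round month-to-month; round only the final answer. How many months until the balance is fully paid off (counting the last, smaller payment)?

Monthly rate r = 23%/12 = 1.91667% = 0.0191667.
While 5% of the post-interest balance exceeds €15.00, each month B ← (B·(1+r))·(1 − 0.05), i.e. B shrinks by the factor (1+r)·0.95 = 0.96821.
This holds for months 1–123. Entering month 124 the balance is €291.40; 5% of the post-interest balance is now below €15.00, so the flat €15.00 minimum applies from here.
From month 124 a fixed €15.00 at rate r clears €291.40 in 25 more payments. Total: 123 + 25 = 148 months.

148 months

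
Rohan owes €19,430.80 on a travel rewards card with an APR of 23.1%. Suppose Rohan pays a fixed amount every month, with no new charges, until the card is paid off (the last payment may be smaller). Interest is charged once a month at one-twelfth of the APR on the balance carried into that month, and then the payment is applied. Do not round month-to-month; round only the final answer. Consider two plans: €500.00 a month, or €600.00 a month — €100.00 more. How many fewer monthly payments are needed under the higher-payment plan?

Monthly rate r = 23.1%/12 = 1.925% = 0.01925.
At €500.00/mo: n = ⌈−ln(1 − rB₀/P)/ln(1+r)⌉ = 73 payments (last €154.11); total interest = total paid − €19,430.80 = €16,723.31.
At €600.00/mo: 52 payments (last €132.02); total interest €11,301.22.
Payments saved = 73 − 52 = 21.

21 fewer payments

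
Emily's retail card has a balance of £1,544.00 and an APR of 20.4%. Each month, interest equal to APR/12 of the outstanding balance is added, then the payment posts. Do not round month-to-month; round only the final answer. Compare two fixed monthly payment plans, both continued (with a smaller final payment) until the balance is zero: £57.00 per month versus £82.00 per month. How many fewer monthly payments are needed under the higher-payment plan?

14 fewer payments

Monthly rate r = 20.4%/12 = 1.7% = 0.017.
At £57.00/mo: n = ⌈−ln(1 − rB₀/P)/ln(1+r)⌉ = 37 payments (last £34.74); total interest = total paid − £1,544.00 = £542.74.
At £82.00/mo: 23 payments (last £72.79); total interest £332.79.
Payments saved = 37 − 23 = 14.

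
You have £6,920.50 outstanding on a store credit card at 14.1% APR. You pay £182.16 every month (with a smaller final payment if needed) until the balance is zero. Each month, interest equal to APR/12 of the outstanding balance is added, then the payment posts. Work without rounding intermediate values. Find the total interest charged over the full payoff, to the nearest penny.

£2,300.56

Monthly rate r = 14.1%/12 = 1.175% = 0.01175.
Payoff takes n = ⌈−ln(1 − rB₀/P)/ln(1+r)⌉ = ⌈50.619⌉ = 51 payments; the last is £113.06.
Total paid = 50·£182.16 + £113.06 = £9,221.06.
Total interest = total paid − principal = £9,221.06 − £6,920.50 = £2,300.56.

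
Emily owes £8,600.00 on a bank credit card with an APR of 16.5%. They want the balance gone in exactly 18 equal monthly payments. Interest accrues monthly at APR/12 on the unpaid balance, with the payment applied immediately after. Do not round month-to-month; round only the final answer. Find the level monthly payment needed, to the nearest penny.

Monthly rate r = 16.5%/12 = 1.375% = 0.01375.
Level-payment amortization: P = B₀·r / (1 − (1+r)^(−n)) = 8600.00·0.01375 / (1 − 1.01375^(−18)).
Denominator 1 − (1+r)^(−18) = 0.217932227.
P = 118.25 / 0.217932227 ≈ 542.60.

£542.60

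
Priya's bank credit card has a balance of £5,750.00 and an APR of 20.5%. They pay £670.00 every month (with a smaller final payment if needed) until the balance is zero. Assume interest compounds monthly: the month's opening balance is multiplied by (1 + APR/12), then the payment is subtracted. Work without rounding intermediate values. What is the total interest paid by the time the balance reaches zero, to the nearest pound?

Monthly rate r = 20.5%/12 = 1.70833% = 0.0170833.
Payoff takes n = ⌈−ln(1 − rB₀/P)/ln(1+r)⌉ = ⌈9.359⌉ = 10 payments; the last is £242.11.
Total paid = 9·£670.00 + £242.11 = £6,272.11.
Total interest = total paid − principal = £6,272.11 − £5,750.00 = £522.11.

£522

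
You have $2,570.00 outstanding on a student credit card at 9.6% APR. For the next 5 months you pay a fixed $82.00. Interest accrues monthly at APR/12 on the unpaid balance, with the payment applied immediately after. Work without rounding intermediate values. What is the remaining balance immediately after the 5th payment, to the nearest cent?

Monthly rate r = 9.6%/12 = 0.8% = 0.008.
Each month: B ← B·(1+r) − $82.00.
Month 1: interest $20.56; balance after payment $2,508.56.
Month 2: interest $20.07; balance after payment $2,446.63.
Month 3: interest $19.57; balance after payment $2,384.20.
Month 4: interest $19.07; balance after payment $2,321.28.
Month 5: interest $18.57; balance after payment $2,257.85.

$2,257.85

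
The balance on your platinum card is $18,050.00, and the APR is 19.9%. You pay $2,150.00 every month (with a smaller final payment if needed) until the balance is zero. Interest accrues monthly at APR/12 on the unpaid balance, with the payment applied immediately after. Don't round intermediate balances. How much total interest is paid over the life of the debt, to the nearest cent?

$1,549.35

Monthly rate r = 19.9%/12 = 1.65833% = 0.0165833.
Payoff takes n = ⌈−ln(1 − rB₀/P)/ln(1+r)⌉ = ⌈9.115⌉ = 10 payments; the last is $249.35.
Total paid = 9·$2,150.00 + $249.35 = $19,599.35.
Total interest = total paid − principal = $19,599.35 − $18,050.00 = $1,549.35.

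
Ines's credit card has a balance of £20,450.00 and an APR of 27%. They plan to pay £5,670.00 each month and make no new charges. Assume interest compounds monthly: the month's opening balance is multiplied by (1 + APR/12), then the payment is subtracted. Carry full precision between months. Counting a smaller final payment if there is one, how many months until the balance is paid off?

Monthly rate r = 27%/12 = 2.25% = 0.0225.
Recurrence: B ← B·(1+r) − £5,670.00.
Month 1: interest £460.12; balance after payment £15,240.12.
Month 2: interest £342.90; balance after payment £9,913.03.
Month 3: interest £223.04; balance after payment £4,466.07.
Month 4: interest £100.49; balance after payment £0.00.

4 payments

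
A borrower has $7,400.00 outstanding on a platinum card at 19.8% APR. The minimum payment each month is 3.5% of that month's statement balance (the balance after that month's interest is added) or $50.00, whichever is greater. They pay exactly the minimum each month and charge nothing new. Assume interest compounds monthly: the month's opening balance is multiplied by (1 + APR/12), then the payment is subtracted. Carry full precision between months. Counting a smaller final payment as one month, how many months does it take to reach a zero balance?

125 months

Monthly rate r = 19.8%/12 = 1.65% = 0.0165.
While 3.5% of the post-interest balance exceeds $50.00, each month B ← (B·(1+r))·(1 − 0.035), i.e. B shrinks by the factor (1+r)·0.965 = 0.98092.
This holds for months 1–87. Entering month 88 the balance is $1,385.00; 3.5% of the post-interest balance is now below $50.00, so the flat $50.00 minimum applies from here.
From month 88 a fixed $50.00 at rate r clears $1,385.00 in 38 more payments. Total: 87 + 38 = 125 months.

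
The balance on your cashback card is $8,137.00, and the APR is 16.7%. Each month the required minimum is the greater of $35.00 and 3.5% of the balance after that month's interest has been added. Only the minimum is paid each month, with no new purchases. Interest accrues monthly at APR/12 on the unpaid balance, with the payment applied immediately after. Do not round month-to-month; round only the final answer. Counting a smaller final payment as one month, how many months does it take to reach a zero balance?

Monthly rate r = 16.7%/12 = 1.39167% = 0.0139167.
While 3.5% of the post-interest balance exceeds $35.00, each month B ← (B·(1+r))·(1 − 0.035), i.e. B shrinks by the factor (1+r)·0.965 = 0.97843.
This holds for months 1–97. Entering month 98 the balance is $981.37; 3.5% of the post-interest balance is now below $35.00, so the flat $35.00 minimum applies from here.
From month 98 a fixed $35.00 at rate r clears $981.37 in 36 more payments. Total: 97 + 36 = 133 months.

133 months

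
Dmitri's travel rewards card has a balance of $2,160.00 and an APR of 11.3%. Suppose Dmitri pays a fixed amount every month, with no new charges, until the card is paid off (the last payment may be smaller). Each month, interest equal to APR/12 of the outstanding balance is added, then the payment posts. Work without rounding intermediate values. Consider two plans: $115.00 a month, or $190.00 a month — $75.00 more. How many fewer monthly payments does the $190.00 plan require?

8 fewer payments

Monthly rate r = 11.3%/12 = 0.941667% = 0.00941667.
At $115.00/mo: n = ⌈−ln(1 − rB₀/P)/ln(1+r)⌉ = 21 payments (last $88.30); total interest = total paid − $2,160.00 = $228.30.
At $190.00/mo: 13 payments (last $15.40); total interest $135.40.
Payments saved = 21 − 13 = 8.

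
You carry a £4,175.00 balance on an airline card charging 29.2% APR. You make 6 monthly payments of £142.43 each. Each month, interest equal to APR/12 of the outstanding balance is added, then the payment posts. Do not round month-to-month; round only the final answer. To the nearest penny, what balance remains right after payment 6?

Monthly rate r = 29.2%/12 = 2.43333% = 0.0243333.
Each month: B ← B·(1+r) − £142.43.
Month 1: interest £101.59; balance after payment £4,134.16.
Month 2: interest £100.60; balance after payment £4,092.33.
Month 3: interest £99.58; balance after payment £4,049.48.
Month 4: interest £98.54; balance after payment £4,005.59.
Month 5: interest £97.47; balance after payment £3,960.63.
Month 6: interest £96.38; balance after payment £3,914.57.

£3,914.57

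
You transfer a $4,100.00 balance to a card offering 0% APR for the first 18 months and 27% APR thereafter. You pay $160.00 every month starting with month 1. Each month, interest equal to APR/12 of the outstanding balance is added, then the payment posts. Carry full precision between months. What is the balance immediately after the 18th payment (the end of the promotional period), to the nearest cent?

$1,220.00

Promo months 1–18 at r₀ = 0%/12 = 0; months 19+ at r₁ = 27%/12 = 0.0225.
After month 18 (no interest yet): B = $4,100.00 − 18·$160.00 = $1,220.00.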